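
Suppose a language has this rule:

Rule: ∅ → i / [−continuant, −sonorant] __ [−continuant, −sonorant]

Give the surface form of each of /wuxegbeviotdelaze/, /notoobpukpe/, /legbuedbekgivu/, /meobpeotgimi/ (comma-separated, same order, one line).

wuxegibeviotidelaze, notoobipukipe, legibuedibekigivu, meobipeotigimi

/wuxegbeviotdelaze/: /g/ and /b/ form a stop–stop cluster, so [i] is inserted between them. /t/ and /d/ form a stop–stop cluster, so [i] is inserted between them. → [wuxegibeviotidelaze].
/notoobpukpe/: /b/ and /p/ form a stop–stop cluster, so [i] is inserted between them. /k/ and /p/ form a stop–stop cluster, so [i] is inserted between them. → [notoobipukipe].
/legbuedbekgivu/: /g/ and /b/ form a stop–stop cluster, so [i] is inserted between them. /d/ and /b/ form a stop–stop cluster, so [i] is inserted between them. /k/ and /g/ form a stop–stop cluster, so [i] is inserted between them. → [legibuedibekigivu].
/meobpeotgimi/: /b/ and /p/ form a stop–stop cluster, so [i] is inserted between them. /t/ and /g/ form a stop–stop cluster, so [i] is inserted between them. → [meobipeotigimi].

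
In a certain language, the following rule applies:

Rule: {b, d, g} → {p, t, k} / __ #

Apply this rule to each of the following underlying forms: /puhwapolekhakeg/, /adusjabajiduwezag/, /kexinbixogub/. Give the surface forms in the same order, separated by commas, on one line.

/puhwapolekhakeg/: /g/ is a voiced stop in word-final position, so it devoices to [k]. → [puhwapolekhakek].
/adusjabajiduwezag/: /g/ is a voiced stop in word-final position, so it devoices to [k]. → [adusjabajiduwezak].
/kexinbixogub/: /b/ is a voiced stop in word-final position, so it devoices to [p]. → [kexinbixogup].

puhwapolekhakek, adusjabajiduwezak, kexinbixogup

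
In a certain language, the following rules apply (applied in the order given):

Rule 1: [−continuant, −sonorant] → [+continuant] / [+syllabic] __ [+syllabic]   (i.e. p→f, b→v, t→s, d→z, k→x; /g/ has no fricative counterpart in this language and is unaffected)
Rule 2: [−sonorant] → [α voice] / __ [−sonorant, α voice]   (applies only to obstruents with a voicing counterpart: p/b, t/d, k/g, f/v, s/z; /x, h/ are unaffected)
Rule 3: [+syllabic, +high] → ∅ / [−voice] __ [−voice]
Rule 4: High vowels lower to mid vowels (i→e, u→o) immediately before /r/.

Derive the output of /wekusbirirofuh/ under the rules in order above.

wexuzbererofh

Rule 1 (intervocalic spirantization): /k/ is a stop between vowels /e/ and /u/, so it spirantizes to the fricative [x]. /wekusbirirofuh/ → wexusbirirofuh.
Rule 2 (regressive voicing assimilation): /s/ precedes the voiced obstruent /b/, so it voices to [z] by assimilation. /wexusbirirofuh/ → wexuzbirirofuh.
Rule 3 (high vowel syncope): /u/ is a high vowel flanked by voiceless consonants /f/ and /h/, so it deletes. /wexuzbirirofuh/ → wexuzbirirofh.
Rule 4 (pre-rhotic lowering): /i/ is a high vowel immediately before /r/, so it lowers to [e]. /i/ is a high vowel immediately before /r/, so it lowers to [e]. /wexuzbirirofh/ → wexuzbererofh.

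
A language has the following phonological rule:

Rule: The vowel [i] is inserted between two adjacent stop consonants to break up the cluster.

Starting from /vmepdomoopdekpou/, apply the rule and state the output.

vmepidomoopidekipou

/p/ and /d/ form a stop–stop cluster, so [i] is inserted between them.
/p/ and /d/ form a stop–stop cluster, so [i] is inserted between them.
/k/ and /p/ form a stop–stop cluster, so [i] is inserted between them.
Surface form: [vmepidomoopidekipou].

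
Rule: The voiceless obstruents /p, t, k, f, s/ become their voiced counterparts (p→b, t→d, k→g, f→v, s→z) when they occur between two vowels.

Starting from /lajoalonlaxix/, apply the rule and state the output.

No segment of /lajoalonlaxix/ meets the structural description of the rule, so the form surfaces unchanged.

lajoalonlaxix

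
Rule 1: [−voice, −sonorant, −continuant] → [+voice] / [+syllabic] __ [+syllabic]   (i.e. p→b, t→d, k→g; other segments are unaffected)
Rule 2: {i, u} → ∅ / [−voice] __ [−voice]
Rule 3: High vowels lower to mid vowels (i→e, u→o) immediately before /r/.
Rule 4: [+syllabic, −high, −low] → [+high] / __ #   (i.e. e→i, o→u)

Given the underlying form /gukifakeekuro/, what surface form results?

gugifageegoru

Rule 1 (intervocalic voicing): /k/ is a voiceless stop between vowels /u/ and /i/, so it voices to [g]. /k/ is a voiceless stop between vowels /a/ and /e/, so it voices to [g]. /k/ is a voiceless stop between vowels /e/ and /u/, so it voices to [g]. /gukifakeekuro/ → gugifageeguro.
Rule 2 (high vowel syncope): no segment meets the environment; /gugifageeguro/ is unchanged.
Rule 3 (pre-rhotic lowering): /u/ is a high vowel immediately before /r/, so it lowers to [o]. /gugifageeguro/ → gugifageegoro.
Rule 4 (final vowel raising): /o/ is a mid vowel in word-final position, so it raises to [u]. /gugifageegoro/ → gugifageegoru.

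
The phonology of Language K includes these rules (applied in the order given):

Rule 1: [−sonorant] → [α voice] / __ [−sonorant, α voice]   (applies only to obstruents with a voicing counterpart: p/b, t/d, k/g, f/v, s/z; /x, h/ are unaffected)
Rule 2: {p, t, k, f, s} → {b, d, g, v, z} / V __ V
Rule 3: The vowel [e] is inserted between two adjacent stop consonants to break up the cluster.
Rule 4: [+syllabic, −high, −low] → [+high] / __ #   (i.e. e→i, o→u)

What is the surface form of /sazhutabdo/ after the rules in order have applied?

sashudabedu

Rule 1 (regressive voicing assimilation): /z/ precedes the voiceless obstruent /h/, so it devoices to [s] by assimilation. /sazhutabdo/ → sashutabdo.
Rule 2 (intervocalic voicing): /t/ is a voiceless obstruent between vowels /u/ and /a/, so it voices to [d]. /sashutabdo/ → sashudabdo.
Rule 3 (stop-cluster e-epenthesis): /b/ and /d/ form a stop–stop cluster, so [e] is inserted between them. /sashudabdo/ → sashudabedo.
Rule 4 (final vowel raising): /o/ is a mid vowel in word-final position, so it raises to [u]. /sashudabedo/ → sashudabedu.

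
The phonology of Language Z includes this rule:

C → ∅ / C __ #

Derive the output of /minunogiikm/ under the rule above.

minunogiik

/m/ is the second consonant of a word-final cluster /km/, so it deletes.
The other instances of /m/, /n/, /g/, /k/ do not occur in the required environment and remain unchanged.
Surface form: [minunogiik].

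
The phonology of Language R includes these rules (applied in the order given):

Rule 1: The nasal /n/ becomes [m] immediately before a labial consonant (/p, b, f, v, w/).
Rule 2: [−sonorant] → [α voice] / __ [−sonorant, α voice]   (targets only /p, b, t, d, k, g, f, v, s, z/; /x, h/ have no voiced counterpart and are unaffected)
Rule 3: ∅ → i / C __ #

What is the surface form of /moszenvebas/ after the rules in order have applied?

Rule 1 (nasal place assimilation): /n/ precedes the labial consonant /v/, so it assimilates in place to [m]. /moszenvebas/ → moszemvebas.
Rule 2 (regressive voicing assimilation): /s/ precedes the voiced obstruent /z/, so it voices to [z] by assimilation. /moszemvebas/ → mozzemvebas.
Rule 3 (final i-epenthesis): the form ends in the consonant /s/, so [i] is inserted word-finally. /mozzemvebas/ → mozzemvebasi.

mozzemvebasi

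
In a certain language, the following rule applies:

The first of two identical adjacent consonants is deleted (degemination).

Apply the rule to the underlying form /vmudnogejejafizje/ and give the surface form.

No segment of /vmudnogejejafizje/ meets the structural description of the rule, so the form surfaces unchanged.

vmudnogejejafizje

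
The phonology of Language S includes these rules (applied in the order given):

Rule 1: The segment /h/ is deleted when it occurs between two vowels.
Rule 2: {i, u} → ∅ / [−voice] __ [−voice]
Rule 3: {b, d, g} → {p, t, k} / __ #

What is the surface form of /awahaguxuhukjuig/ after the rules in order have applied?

Rule 1 (intervocalic h-deletion): /h/ occurs between vowels /a/ and /a/, so it deletes. /h/ occurs between vowels /u/ and /u/, so it deletes. /awahaguxuhukjuig/ → awaaguxuukjuig.
Rule 2 (high vowel syncope): no segment meets the environment; /awaaguxuukjuig/ is unchanged.
Rule 3 (final devoicing): /g/ is a voiced stop in word-final position, so it devoices to [k]. /awaaguxuukjuig/ → awaaguxuukjuik.

awaaguxuukjuik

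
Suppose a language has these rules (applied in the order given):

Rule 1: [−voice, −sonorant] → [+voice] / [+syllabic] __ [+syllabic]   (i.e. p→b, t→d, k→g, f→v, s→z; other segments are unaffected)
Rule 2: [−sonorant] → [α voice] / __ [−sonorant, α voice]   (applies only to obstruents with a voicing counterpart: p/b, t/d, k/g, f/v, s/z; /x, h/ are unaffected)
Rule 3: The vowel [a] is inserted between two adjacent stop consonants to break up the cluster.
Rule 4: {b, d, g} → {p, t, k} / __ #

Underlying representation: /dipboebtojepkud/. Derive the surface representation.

dibaboepatojepakut

Rule 1 (intervocalic voicing): no segment meets the environment; /dipboebtojepkud/ is unchanged.
Rule 2 (regressive voicing assimilation): /p/ precedes the voiced obstruent /b/, so it voices to [b] by assimilation. /b/ precedes the voiceless obstruent /t/, so it devoices to [p] by assimilation. /dipboebtojepkud/ → dibboeptojepkud.
Rule 3 (stop-cluster a-epenthesis): /b/ and /b/ form a stop–stop cluster, so [a] is inserted between them. /p/ and /t/ form a stop–stop cluster, so [a] is inserted between them. /p/ and /k/ form a stop–stop cluster, so [a] is inserted between them. /dibboeptojepkud/ → dibaboepatojepakud.
Rule 4 (final devoicing): /d/ is a voiced stop in word-final position, so it devoices to [t]. /dibaboepatojepakud/ → dibaboepatojepakut.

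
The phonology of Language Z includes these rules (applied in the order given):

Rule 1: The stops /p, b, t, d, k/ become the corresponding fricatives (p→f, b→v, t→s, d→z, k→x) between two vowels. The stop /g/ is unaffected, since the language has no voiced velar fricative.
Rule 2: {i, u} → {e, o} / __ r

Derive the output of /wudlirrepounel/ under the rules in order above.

wudlerrefounel

Rule 1 (intervocalic spirantization): /p/ is a stop between vowels /e/ and /o/, so it spirantizes to the fricative [f]. /wudlirrepounel/ → wudlirrefounel.
Rule 2 (pre-rhotic lowering): /i/ is a high vowel immediately before /r/, so it lowers to [e]. /wudlirrefounel/ → wudlerrefounel.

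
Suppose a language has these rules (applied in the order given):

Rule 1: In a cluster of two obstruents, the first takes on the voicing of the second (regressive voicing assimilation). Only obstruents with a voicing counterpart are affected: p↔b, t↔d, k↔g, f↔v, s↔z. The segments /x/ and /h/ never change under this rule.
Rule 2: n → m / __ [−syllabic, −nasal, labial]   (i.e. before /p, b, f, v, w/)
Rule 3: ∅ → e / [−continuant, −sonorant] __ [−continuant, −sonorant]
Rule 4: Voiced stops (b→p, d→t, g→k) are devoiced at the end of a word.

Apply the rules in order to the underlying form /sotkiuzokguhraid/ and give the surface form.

Rule 1 (regressive voicing assimilation): /k/ precedes the voiced obstruent /g/, so it voices to [g] by assimilation. /sotkiuzokguhraid/ → sotkiuzogguhraid.
Rule 2 (nasal place assimilation): no segment meets the environment; /sotkiuzogguhraid/ is unchanged.
Rule 3 (stop-cluster e-epenthesis): /t/ and /k/ form a stop–stop cluster, so [e] is inserted between them. /g/ and /g/ form a stop–stop cluster, so [e] is inserted between them. /sotkiuzogguhraid/ → sotekiuzogeguhraid.
Rule 4 (final devoicing): /d/ is a voiced stop in word-final position, so it devoices to [t]. /sotekiuzogeguhraid/ → sotekiuzogeguhrait.

sotekiuzogeguhrait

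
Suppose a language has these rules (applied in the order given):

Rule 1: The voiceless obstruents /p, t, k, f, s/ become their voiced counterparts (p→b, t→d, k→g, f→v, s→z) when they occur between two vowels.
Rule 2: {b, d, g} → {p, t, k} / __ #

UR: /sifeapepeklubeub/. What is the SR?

Rule 1 (intervocalic voicing): /f/ is a voiceless obstruent between vowels /i/ and /e/, so it voices to [v]. /p/ is a voiceless obstruent between vowels /a/ and /e/, so it voices to [b]. /p/ is a voiceless obstruent between vowels /e/ and /e/, so it voices to [b]. /sifeapepeklubeub/ → siveabebeklubeub.
Rule 2 (final devoicing): /b/ is a voiced stop in word-final position, so it devoices to [p]. /siveabebeklubeub/ → siveabebeklubeup.

siveabebeklubeup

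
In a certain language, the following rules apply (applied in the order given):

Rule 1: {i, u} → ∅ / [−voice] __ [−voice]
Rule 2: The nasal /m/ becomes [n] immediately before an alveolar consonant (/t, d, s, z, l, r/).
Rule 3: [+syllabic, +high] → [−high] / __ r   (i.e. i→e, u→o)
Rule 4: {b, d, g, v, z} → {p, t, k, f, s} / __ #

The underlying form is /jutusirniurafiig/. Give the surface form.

Rule 1 (high vowel syncope): /u/ is a high vowel flanked by voiceless consonants /t/ and /s/, so it deletes. /jutusirniurafiig/ → jutsirniurafiig.
Rule 2 (nasal place assimilation): no segment meets the environment; /jutsirniurafiig/ is unchanged.
Rule 3 (pre-rhotic lowering): /i/ is a high vowel immediately before /r/, so it lowers to [e]. /u/ is a high vowel immediately before /r/, so it lowers to [o]. /jutsirniurafiig/ → jutserniorafiig.
Rule 4 (final devoicing): /g/ is a voiced obstruent in word-final position, so it devoices to [k]. /jutserniorafiig/ → jutserniorafiik.

jutserniorafiik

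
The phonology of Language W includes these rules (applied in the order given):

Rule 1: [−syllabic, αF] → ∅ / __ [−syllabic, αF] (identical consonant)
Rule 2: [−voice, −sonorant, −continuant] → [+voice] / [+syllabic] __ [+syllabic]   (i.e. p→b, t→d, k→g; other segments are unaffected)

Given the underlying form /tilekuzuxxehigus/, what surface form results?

Rule 1 (degemination): /xx/ is a geminate; the first /x/ deletes. /tilekuzuxxehigus/ → tilekuzuxehigus.
Rule 2 (intervocalic voicing): /k/ is a voiceless stop between vowels /e/ and /u/, so it voices to [g]. /tilekuzuxehigus/ → tileguzuxehigus.

tileguzuxehigus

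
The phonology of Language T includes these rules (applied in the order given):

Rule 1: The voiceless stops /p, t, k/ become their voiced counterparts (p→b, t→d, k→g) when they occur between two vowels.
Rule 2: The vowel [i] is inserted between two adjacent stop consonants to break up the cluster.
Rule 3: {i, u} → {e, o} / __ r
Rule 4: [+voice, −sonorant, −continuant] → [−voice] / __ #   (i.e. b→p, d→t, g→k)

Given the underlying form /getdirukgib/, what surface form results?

Rule 1 (intervocalic voicing): no segment meets the environment; /getdirukgib/ is unchanged.
Rule 2 (stop-cluster i-epenthesis): /t/ and /d/ form a stop–stop cluster, so [i] is inserted between them. /k/ and /g/ form a stop–stop cluster, so [i] is inserted between them. /getdirukgib/ → getidirukigib.
Rule 3 (pre-rhotic lowering): /i/ is a high vowel immediately before /r/, so it lowers to [e]. /getidirukigib/ → getiderukigib.
Rule 4 (final devoicing): /b/ is a voiced stop in word-final position, so it devoices to [p]. /getiderukigib/ → getiderukigip.

getiderukigip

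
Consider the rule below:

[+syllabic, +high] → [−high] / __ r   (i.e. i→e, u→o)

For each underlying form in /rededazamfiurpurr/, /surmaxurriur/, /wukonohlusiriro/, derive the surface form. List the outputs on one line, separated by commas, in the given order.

/rededazamfiurpurr/: /u/ is a high vowel immediately before /r/, so it lowers to [o]. /u/ is a high vowel immediately before /r/, so it lowers to [o]. → [rededazamfiorporr].
/surmaxurriur/: /u/ is a high vowel immediately before /r/, so it lowers to [o]. /u/ is a high vowel immediately before /r/, so it lowers to [o]. /u/ is a high vowel immediately before /r/, so it lowers to [o]. → [sormaxorrior].
/wukonohlusiriro/: /i/ is a high vowel immediately before /r/, so it lowers to [e]. /i/ is a high vowel immediately before /r/, so it lowers to [e]. → [wukonohluserero].

rededazamfiorporr, sormaxorrior, wukonohluserero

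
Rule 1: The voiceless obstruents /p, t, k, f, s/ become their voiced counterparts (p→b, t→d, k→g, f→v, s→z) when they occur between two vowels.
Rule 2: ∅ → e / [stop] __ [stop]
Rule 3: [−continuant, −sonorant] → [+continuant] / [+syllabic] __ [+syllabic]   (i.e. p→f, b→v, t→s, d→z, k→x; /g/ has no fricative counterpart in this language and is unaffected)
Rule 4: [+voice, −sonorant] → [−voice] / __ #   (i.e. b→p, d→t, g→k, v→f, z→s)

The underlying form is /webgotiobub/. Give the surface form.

Rule 1 (intervocalic voicing): /t/ is a voiceless obstruent between vowels /o/ and /i/, so it voices to [d]. /webgotiobub/ → webgodiobub.
Rule 2 (stop-cluster e-epenthesis): /b/ and /g/ form a stop–stop cluster, so [e] is inserted between them. /webgodiobub/ → webegodiobub.
Rule 3 (intervocalic spirantization): /b/ is a stop between vowels /e/ and /e/, so it spirantizes to the fricative [v]. /d/ is a stop between vowels /o/ and /i/, so it spirantizes to the fricative [z]. /b/ is a stop between vowels /o/ and /u/, so it spirantizes to the fricative [v]. /webegodiobub/ → wevegoziovub.
Rule 4 (final devoicing): /b/ is a voiced obstruent in word-final position, so it devoices to [p]. /wevegoziovub/ → wevegoziovup.

wevegoziovup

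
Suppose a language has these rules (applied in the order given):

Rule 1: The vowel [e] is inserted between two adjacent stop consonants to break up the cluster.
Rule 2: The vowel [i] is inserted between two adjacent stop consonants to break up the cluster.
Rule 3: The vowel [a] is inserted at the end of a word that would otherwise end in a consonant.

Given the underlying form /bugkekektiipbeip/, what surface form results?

Rule 1 (stop-cluster e-epenthesis): /g/ and /k/ form a stop–stop cluster, so [e] is inserted between them. /k/ and /t/ form a stop–stop cluster, so [e] is inserted between them. /p/ and /b/ form a stop–stop cluster, so [e] is inserted between them. /bugkekektiipbeip/ → bugekekeketiipebeip.
Rule 2 (stop-cluster i-epenthesis): no segment meets the environment; /bugekekeketiipebeip/ is unchanged.
Rule 3 (final a-epenthesis): the form ends in the consonant /p/, so [a] is inserted word-finally. /bugekekeketiipebeip/ → bugekekeketiipebeipa.

bugekekeketiipebeipa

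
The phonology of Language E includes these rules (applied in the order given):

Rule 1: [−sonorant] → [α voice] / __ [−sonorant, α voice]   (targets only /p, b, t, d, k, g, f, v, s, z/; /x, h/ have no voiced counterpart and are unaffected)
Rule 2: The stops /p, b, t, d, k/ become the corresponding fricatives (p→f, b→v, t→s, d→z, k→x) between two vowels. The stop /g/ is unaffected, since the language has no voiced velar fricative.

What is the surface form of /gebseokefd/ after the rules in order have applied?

gepseoxevd

Rule 1 (regressive voicing assimilation): /b/ precedes the voiceless obstruent /s/, so it devoices to [p] by assimilation. /f/ precedes the voiced obstruent /d/, so it voices to [v] by assimilation. /gebseokefd/ → gepseokevd.
Rule 2 (intervocalic spirantization): /k/ is a stop between vowels /o/ and /e/, so it spirantizes to the fricative [x]. /gepseokevd/ → gepseoxevd.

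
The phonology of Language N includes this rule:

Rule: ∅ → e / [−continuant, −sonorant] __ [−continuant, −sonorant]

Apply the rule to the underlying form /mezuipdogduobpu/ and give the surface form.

/p/ and /d/ form a stop–stop cluster, so [e] is inserted between them.
/g/ and /d/ form a stop–stop cluster, so [e] is inserted between them.
/b/ and /p/ form a stop–stop cluster, so [e] is inserted between them.
Surface form: [mezuipedogeduobepu].

mezuipedogeduobepu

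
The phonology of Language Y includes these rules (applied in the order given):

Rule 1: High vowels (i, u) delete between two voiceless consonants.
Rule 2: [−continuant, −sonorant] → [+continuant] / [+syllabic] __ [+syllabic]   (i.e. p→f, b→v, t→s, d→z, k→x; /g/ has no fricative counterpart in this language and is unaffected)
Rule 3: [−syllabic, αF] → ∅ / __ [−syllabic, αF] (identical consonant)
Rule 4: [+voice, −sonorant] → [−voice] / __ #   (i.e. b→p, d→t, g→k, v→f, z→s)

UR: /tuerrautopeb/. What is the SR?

Rule 1 (high vowel syncope): no segment meets the environment; /tuerrautopeb/ is unchanged.
Rule 2 (intervocalic spirantization): /t/ is a stop between vowels /u/ and /o/, so it spirantizes to the fricative [s]. /p/ is a stop between vowels /o/ and /e/, so it spirantizes to the fricative [f]. /tuerrautopeb/ → tuerrausofeb.
Rule 3 (degemination): /rr/ is a geminate; the first /r/ deletes. /tuerrausofeb/ → tuerausofeb.
Rule 4 (final devoicing): /b/ is a voiced obstruent in word-final position, so it devoices to [p]. /tuerausofeb/ → tuerausofep.

tuerausofep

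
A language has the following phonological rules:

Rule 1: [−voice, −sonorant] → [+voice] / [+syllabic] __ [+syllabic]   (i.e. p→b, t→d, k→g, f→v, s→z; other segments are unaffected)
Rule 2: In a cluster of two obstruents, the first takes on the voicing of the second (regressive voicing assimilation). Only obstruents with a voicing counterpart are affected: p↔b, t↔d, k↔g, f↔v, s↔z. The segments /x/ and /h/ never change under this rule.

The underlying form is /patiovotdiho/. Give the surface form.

padiovoddiho

Rule 1 (intervocalic voicing): /t/ is a voiceless obstruent between vowels /a/ and /i/, so it voices to [d]. /patiovotdiho/ → padiovotdiho.
Rule 2 (regressive voicing assimilation): /t/ precedes the voiced obstruent /d/, so it voices to [d] by assimilation. /padiovotdiho/ → padiovoddiho.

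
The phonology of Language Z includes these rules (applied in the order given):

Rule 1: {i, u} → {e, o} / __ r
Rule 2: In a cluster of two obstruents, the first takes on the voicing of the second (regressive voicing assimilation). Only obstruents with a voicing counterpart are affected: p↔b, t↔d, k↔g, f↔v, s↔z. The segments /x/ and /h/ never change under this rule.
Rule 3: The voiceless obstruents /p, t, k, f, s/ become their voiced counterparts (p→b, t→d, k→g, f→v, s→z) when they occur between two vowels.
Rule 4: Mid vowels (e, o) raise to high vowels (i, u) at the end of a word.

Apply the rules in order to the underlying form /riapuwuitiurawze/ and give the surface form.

riabuwuidiorawzi

Rule 1 (pre-rhotic lowering): /u/ is a high vowel immediately before /r/, so it lowers to [o]. /riapuwuitiurawze/ → riapuwuitiorawze.
Rule 2 (regressive voicing assimilation): no segment meets the environment; /riapuwuitiorawze/ is unchanged.
Rule 3 (intervocalic voicing): /p/ is a voiceless obstruent between vowels /a/ and /u/, so it voices to [b]. /t/ is a voiceless obstruent between vowels /i/ and /i/, so it voices to [d]. /riapuwuitiorawze/ → riabuwuidiorawze.
Rule 4 (final vowel raising): /e/ is a mid vowel in word-final position, so it raises to [i]. /riabuwuidiorawze/ → riabuwuidiorawzi.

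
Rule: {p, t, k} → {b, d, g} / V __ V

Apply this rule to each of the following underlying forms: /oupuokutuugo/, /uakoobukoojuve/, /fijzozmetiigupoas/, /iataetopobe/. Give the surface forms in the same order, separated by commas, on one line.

oubuoguduugo, uagoobugoojuve, fijzozmediiguboas, iadaedobobe

/oupuokutuugo/: /p/ is a voiceless stop between vowels /u/ and /u/, so it voices to [b]. /k/ is a voiceless stop between vowels /o/ and /u/, so it voices to [g]. /t/ is a voiceless stop between vowels /u/ and /u/, so it voices to [d]. → [oubuoguduugo].
/uakoobukoojuve/: /k/ is a voiceless stop between vowels /a/ and /o/, so it voices to [g]. /k/ is a voiceless stop between vowels /u/ and /o/, so it voices to [g]. → [uagoobugoojuve].
/fijzozmetiigupoas/: /t/ is a voiceless stop between vowels /e/ and /i/, so it voices to [d]. /p/ is a voiceless stop between vowels /u/ and /o/, so it voices to [b]. → [fijzozmediiguboas].
/iataetopobe/: /t/ is a voiceless stop between vowels /a/ and /a/, so it voices to [d]. /t/ is a voiceless stop between vowels /e/ and /o/, so it voices to [d]. /p/ is a voiceless stop between vowels /o/ and /o/, so it voices to [b]. → [iadaedobobe].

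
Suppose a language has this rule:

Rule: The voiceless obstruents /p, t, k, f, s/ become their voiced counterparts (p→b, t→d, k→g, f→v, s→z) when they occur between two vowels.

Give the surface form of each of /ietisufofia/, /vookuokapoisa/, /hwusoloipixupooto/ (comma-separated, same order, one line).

/ietisufofia/: /t/ is a voiceless obstruent between vowels /e/ and /i/, so it voices to [d]. /s/ is a voiceless obstruent between vowels /i/ and /u/, so it voices to [z]. /f/ is a voiceless obstruent between vowels /u/ and /o/, so it voices to [v]. /f/ is a voiceless obstruent between vowels /o/ and /i/, so it voices to [v]. → [iedizuvovia].
/vookuokapoisa/: /k/ is a voiceless obstruent between vowels /o/ and /u/, so it voices to [g]. /k/ is a voiceless obstruent between vowels /o/ and /a/, so it voices to [g]. /p/ is a voiceless obstruent between vowels /a/ and /o/, so it voices to [b]. /s/ is a voiceless obstruent between vowels /i/ and /a/, so it voices to [z]. → [vooguogaboiza].
/hwusoloipixupooto/: /s/ is a voiceless obstruent between vowels /u/ and /o/, so it voices to [z]. /p/ is a voiceless obstruent between vowels /i/ and /i/, so it voices to [b]. /p/ is a voiceless obstruent between vowels /u/ and /o/, so it voices to [b]. /t/ is a voiceless obstruent between vowels /o/ and /o/, so it voices to [d]. → [hwuzoloibixuboodo].

iedizuvovia, vooguogaboiza, hwuzoloibixuboodo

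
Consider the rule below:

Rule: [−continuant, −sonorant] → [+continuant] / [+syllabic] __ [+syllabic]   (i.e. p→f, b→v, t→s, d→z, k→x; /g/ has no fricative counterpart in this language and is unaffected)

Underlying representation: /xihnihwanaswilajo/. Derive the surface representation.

No segment of /xihnihwanaswilajo/ meets the structural description of the rule, so the form surfaces unchanged.

xihnihwanaswilajo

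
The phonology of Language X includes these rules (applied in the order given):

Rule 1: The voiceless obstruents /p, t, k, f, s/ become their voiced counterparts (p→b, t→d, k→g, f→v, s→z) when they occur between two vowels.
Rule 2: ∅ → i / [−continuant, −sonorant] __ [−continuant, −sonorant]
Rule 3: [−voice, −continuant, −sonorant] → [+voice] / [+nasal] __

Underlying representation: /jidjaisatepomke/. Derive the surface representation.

jidjaizadebomge

Rule 1 (intervocalic voicing): /s/ is a voiceless obstruent between vowels /i/ and /a/, so it voices to [z]. /t/ is a voiceless obstruent between vowels /a/ and /e/, so it voices to [d]. /p/ is a voiceless obstruent between vowels /e/ and /o/, so it voices to [b]. /jidjaisatepomke/ → jidjaizadebomke.
Rule 2 (stop-cluster i-epenthesis): no segment meets the environment; /jidjaizadebomke/ is unchanged.
Rule 3 (post-nasal voicing): /k/ is a voiceless stop immediately after the nasal /m/, so it voices to [g]. /jidjaizadebomke/ → jidjaizadebomge.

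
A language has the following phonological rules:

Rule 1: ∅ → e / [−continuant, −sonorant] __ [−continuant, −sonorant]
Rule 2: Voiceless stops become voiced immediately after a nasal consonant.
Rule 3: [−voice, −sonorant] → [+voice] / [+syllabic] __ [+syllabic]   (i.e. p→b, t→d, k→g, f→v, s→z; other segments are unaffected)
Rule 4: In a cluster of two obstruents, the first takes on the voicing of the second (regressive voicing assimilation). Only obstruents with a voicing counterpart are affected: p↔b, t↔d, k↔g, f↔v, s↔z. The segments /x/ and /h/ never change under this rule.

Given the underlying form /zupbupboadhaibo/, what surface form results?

Rule 1 (stop-cluster e-epenthesis): /p/ and /b/ form a stop–stop cluster, so [e] is inserted between them. /p/ and /b/ form a stop–stop cluster, so [e] is inserted between them. /zupbupboadhaibo/ → zupebupeboadhaibo.
Rule 2 (post-nasal voicing): no segment meets the environment; /zupebupeboadhaibo/ is unchanged.
Rule 3 (intervocalic voicing): /p/ is a voiceless obstruent between vowels /u/ and /e/, so it voices to [b]. /p/ is a voiceless obstruent between vowels /u/ and /e/, so it voices to [b]. /zupebupeboadhaibo/ → zubebubeboadhaibo.
Rule 4 (regressive voicing assimilation): /d/ precedes the voiceless obstruent /h/, so it devoices to [t] by assimilation. /zubebubeboadhaibo/ → zubebubeboathaibo.

zubebubeboathaibo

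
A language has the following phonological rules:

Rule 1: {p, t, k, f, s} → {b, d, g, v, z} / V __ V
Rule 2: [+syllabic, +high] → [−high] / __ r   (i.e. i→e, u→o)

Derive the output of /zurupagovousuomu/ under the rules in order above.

zorubagovouzuomu

Rule 1 (intervocalic voicing): /p/ is a voiceless obstruent between vowels /u/ and /a/, so it voices to [b]. /s/ is a voiceless obstruent between vowels /u/ and /u/, so it voices to [z]. /zurupagovousuomu/ → zurubagovouzuomu.
Rule 2 (pre-rhotic lowering): /u/ is a high vowel immediately before /r/, so it lowers to [o]. /zurubagovouzuomu/ → zorubagovouzuomu.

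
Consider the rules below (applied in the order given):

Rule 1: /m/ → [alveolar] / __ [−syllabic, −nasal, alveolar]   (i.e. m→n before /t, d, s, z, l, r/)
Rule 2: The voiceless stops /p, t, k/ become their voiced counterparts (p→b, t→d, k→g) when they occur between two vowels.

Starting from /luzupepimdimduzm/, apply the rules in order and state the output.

Rule 1 (nasal place assimilation): /m/ precedes the alveolar consonant /d/, so it assimilates in place to [n]. /m/ precedes the alveolar consonant /d/, so it assimilates in place to [n]. /luzupepimdimduzm/ → luzupepindinduzm.
Rule 2 (intervocalic voicing): /p/ is a voiceless stop between vowels /u/ and /e/, so it voices to [b]. /p/ is a voiceless stop between vowels /e/ and /i/, so it voices to [b]. /luzupepindinduzm/ → luzubebindinduzm.

luzubebindinduzm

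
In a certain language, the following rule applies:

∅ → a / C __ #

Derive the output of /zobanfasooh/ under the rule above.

the form ends in the consonant /h/, so [a] is inserted word-finally.
Surface form: [zobanfasooha].

zobanfasooha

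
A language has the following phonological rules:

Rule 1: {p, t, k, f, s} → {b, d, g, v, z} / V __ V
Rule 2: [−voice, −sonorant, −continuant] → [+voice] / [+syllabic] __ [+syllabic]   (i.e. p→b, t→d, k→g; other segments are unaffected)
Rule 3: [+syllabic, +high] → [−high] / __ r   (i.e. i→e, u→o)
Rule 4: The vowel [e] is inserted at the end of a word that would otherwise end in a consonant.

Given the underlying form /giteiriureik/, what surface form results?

gideerioreike

Rule 1 (intervocalic voicing): /t/ is a voiceless obstruent between vowels /i/ and /e/, so it voices to [d]. /giteiriureik/ → gideiriureik.
Rule 2 (intervocalic voicing): no segment meets the environment; /gideiriureik/ is unchanged.
Rule 3 (pre-rhotic lowering): /i/ is a high vowel immediately before /r/, so it lowers to [e]. /u/ is a high vowel immediately before /r/, so it lowers to [o]. /gideiriureik/ → gideerioreik.
Rule 4 (final e-epenthesis): the form ends in the consonant /k/, so [e] is inserted word-finally. /gideerioreik/ → gideerioreike.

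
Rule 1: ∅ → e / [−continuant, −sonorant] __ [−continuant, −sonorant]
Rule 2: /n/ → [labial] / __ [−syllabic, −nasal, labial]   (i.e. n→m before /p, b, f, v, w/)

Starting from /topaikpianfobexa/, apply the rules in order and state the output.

topaikepiamfobexa

Rule 1 (stop-cluster e-epenthesis): /k/ and /p/ form a stop–stop cluster, so [e] is inserted between them. /topaikpianfobexa/ → topaikepianfobexa.
Rule 2 (nasal place assimilation): /n/ precedes the labial consonant /f/, so it assimilates in place to [m]. /topaikepianfobexa/ → topaikepiamfobexa.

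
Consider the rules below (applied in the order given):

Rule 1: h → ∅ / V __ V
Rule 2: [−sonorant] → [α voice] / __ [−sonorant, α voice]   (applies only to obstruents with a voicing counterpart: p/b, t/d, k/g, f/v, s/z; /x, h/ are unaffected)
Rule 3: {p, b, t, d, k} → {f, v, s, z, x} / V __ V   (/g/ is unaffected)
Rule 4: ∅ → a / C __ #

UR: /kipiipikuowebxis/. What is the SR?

Rule 1 (intervocalic h-deletion): no segment meets the environment; /kipiipikuowebxis/ is unchanged.
Rule 2 (regressive voicing assimilation): /b/ precedes the voiceless obstruent /x/, so it devoices to [p] by assimilation. /kipiipikuowebxis/ → kipiipikuowepxis.
Rule 3 (intervocalic spirantization): /p/ is a stop between vowels /i/ and /i/, so it spirantizes to the fricative [f]. /p/ is a stop between vowels /i/ and /i/, so it spirantizes to the fricative [f]. /k/ is a stop between vowels /i/ and /u/, so it spirantizes to the fricative [x]. /kipiipikuowepxis/ → kifiifixuowepxis.
Rule 4 (final a-epenthesis): the form ends in the consonant /s/, so [a] is inserted word-finally. /kifiifixuowepxis/ → kifiifixuowepxisa.

kifiifixuowepxisa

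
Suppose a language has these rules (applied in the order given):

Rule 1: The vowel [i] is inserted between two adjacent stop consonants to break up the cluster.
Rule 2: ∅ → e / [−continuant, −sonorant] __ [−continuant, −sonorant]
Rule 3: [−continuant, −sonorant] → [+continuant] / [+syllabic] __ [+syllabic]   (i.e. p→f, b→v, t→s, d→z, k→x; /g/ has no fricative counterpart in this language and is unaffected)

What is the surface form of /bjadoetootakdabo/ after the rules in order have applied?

Rule 1 (stop-cluster i-epenthesis): /k/ and /d/ form a stop–stop cluster, so [i] is inserted between them. /bjadoetootakdabo/ → bjadoetootakidabo.
Rule 2 (stop-cluster e-epenthesis): no segment meets the environment; /bjadoetootakidabo/ is unchanged.
Rule 3 (intervocalic spirantization): /d/ is a stop between vowels /a/ and /o/, so it spirantizes to the fricative [z]. /t/ is a stop between vowels /e/ and /o/, so it spirantizes to the fricative [s]. /t/ is a stop between vowels /o/ and /a/, so it spirantizes to the fricative [s]. /k/ is a stop between vowels /a/ and /i/, so it spirantizes to the fricative [x]. /d/ is a stop between vowels /i/ and /a/, so it spirantizes to the fricative [z]. /b/ is a stop between vowels /a/ and /o/, so it spirantizes to the fricative [v]. /bjadoetootakidabo/ → bjazoesoosaxizavo.

bjazoesoosaxizavo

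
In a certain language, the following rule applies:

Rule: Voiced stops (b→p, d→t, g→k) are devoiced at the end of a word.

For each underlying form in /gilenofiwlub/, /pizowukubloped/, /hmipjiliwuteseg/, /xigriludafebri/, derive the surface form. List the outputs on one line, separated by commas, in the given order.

/gilenofiwlub/: /b/ is a voiced stop in word-final position, so it devoices to [p]. → [gilenofiwlup].
/pizowukubloped/: /d/ is a voiced stop in word-final position, so it devoices to [t]. → [pizowukublopet].
/hmipjiliwuteseg/: /g/ is a voiced stop in word-final position, so it devoices to [k]. → [hmipjiliwutesek].
/xigriludafebri/: the rule's environment is not met; surfaces unchanged as [xigriludafebri].

gilenofiwlup, pizowukublopet, hmipjiliwutesek, xigriludafebri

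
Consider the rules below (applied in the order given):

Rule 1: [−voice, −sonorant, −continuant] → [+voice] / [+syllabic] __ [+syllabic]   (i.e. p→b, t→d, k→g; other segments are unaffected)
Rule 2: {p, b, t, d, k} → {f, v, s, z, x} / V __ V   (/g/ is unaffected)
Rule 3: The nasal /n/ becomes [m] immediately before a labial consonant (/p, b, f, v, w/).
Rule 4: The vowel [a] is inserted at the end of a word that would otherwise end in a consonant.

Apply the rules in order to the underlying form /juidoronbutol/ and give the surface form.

juizorombuzola

Rule 1 (intervocalic voicing): /t/ is a voiceless stop between vowels /u/ and /o/, so it voices to [d]. /juidoronbutol/ → juidoronbudol.
Rule 2 (intervocalic spirantization): /d/ is a stop between vowels /i/ and /o/, so it spirantizes to the fricative [z]. /d/ is a stop between vowels /u/ and /o/, so it spirantizes to the fricative [z]. /juidoronbudol/ → juizoronbuzol.
Rule 3 (nasal place assimilation): /n/ precedes the labial consonant /b/, so it assimilates in place to [m]. /juizoronbuzol/ → juizorombuzol.
Rule 4 (final a-epenthesis): the form ends in the consonant /l/, so [a] is inserted word-finally. /juizorombuzol/ → juizorombuzola.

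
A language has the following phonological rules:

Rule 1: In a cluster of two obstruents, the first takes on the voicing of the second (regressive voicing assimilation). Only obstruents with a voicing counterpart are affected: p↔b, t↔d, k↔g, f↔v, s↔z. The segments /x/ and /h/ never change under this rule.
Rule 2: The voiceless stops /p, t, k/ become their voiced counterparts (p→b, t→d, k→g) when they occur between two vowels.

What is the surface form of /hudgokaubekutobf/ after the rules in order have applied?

Rule 1 (regressive voicing assimilation): /b/ precedes the voiceless obstruent /f/, so it devoices to [p] by assimilation. /hudgokaubekutobf/ → hudgokaubekutopf.
Rule 2 (intervocalic voicing): /k/ is a voiceless stop between vowels /o/ and /a/, so it voices to [g]. /k/ is a voiceless stop between vowels /e/ and /u/, so it voices to [g]. /t/ is a voiceless stop between vowels /u/ and /o/, so it voices to [d]. /hudgokaubekutopf/ → hudgogaubegudopf.

hudgogaubegudopf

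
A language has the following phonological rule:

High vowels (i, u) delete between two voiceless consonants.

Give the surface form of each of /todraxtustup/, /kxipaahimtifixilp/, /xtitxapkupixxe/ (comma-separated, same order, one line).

todraxtstp, kxpaahimtfxilp, xttxapkpxxe

/todraxtustup/: /u/ is a high vowel flanked by voiceless consonants /t/ and /s/, so it deletes. /u/ is a high vowel flanked by voiceless consonants /t/ and /p/, so it deletes. → [todraxtstp].
/kxipaahimtifixilp/: /i/ is a high vowel flanked by voiceless consonants /x/ and /p/, so it deletes. /i/ is a high vowel flanked by voiceless consonants /t/ and /f/, so it deletes. /i/ is a high vowel flanked by voiceless consonants /f/ and /x/, so it deletes. → [kxpaahimtfxilp].
/xtitxapkupixxe/: /i/ is a high vowel flanked by voiceless consonants /t/ and /t/, so it deletes. /u/ is a high vowel flanked by voiceless consonants /k/ and /p/, so it deletes. /i/ is a high vowel flanked by voiceless consonants /p/ and /x/, so it deletes. → [xttxapkpxxe].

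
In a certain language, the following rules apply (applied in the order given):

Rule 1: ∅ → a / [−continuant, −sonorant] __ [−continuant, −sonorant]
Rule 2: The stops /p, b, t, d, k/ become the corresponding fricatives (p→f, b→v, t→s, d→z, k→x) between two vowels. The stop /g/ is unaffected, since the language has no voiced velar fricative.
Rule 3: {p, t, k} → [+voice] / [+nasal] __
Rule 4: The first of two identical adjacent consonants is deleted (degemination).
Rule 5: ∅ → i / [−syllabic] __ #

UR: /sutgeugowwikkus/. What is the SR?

Rule 1 (stop-cluster a-epenthesis): /t/ and /g/ form a stop–stop cluster, so [a] is inserted between them. /k/ and /k/ form a stop–stop cluster, so [a] is inserted between them. /sutgeugowwikkus/ → sutageugowwikakus.
Rule 2 (intervocalic spirantization): /t/ is a stop between vowels /u/ and /a/, so it spirantizes to the fricative [s]. /k/ is a stop between vowels /i/ and /a/, so it spirantizes to the fricative [x]. /k/ is a stop between vowels /a/ and /u/, so it spirantizes to the fricative [x]. /sutageugowwikakus/ → susageugowwixaxus.
Rule 3 (post-nasal voicing): no segment meets the environment; /susageugowwixaxus/ is unchanged.
Rule 4 (degemination): /ww/ is a geminate; the first /w/ deletes. /susageugowwixaxus/ → susageugowixaxus.
Rule 5 (final i-epenthesis): the form ends in the consonant /s/, so [i] is inserted word-finally. /susageugowixaxus/ → susageugowixaxusi.

susageugowixaxusi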